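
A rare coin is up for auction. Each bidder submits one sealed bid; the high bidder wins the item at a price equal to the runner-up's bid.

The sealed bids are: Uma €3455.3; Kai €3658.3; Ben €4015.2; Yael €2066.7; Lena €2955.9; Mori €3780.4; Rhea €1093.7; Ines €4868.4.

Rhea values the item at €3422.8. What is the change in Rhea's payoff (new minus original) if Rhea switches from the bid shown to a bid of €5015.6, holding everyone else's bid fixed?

The highest bid among the other bidders is €4868.4; Rhea's bid doesn't change that.
Original bid €1093.7: Rhea is not highest (top rival bid is €4868.4); payoff €0.
Alternative bid €5015.6: Rhea is highest, pays the top rival bid €4868.4; payoff €3422.8 − €4868.4 = −€1445.6.
Change in payoff = −€1445.6 − (€0) = −€1445.6.

−€1445.6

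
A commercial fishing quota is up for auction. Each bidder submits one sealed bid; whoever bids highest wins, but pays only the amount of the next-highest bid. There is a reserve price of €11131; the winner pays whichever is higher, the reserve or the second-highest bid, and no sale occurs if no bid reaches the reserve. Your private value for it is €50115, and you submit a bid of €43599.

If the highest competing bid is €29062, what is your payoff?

€21053

Your bid €43599 is the highest and exceeds the reserve.
Price = max(second-highest bid, reserve) = max(€29062, €11131) = €29062.
Payoff = €50115 − €29062 = €21053.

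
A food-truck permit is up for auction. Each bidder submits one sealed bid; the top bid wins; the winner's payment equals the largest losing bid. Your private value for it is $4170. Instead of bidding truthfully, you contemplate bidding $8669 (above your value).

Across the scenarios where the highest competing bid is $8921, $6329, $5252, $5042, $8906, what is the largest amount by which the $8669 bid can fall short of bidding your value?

$8921: same outcome either way → loss $0.
$6329: truthful gives $0, deviation gives −$2159 → loss $2159.
$5252: truthful gives $0, deviation gives −$1082 → loss $1082.
$5042: truthful gives $0, deviation gives −$872 → loss $872.
$8906: same outcome either way → loss $0.
Maximum loss: $2159.

$2159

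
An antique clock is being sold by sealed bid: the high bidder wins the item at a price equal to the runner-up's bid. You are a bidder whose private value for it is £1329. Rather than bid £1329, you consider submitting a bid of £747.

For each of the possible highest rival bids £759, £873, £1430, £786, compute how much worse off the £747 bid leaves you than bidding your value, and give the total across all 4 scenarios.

£1569

The deviation costs you only when the competing bid falls strictly between £747 and £1329; elsewhere both bids give the same outcome.
£759: truthful payoff £570, deviation payoff £0 → loss £570.
£873: truthful payoff £456, deviation payoff £0 → loss £456.
£1430: outcomes coincide → loss £0.
£786: truthful payoff £543, deviation payoff £0 → loss £543.
Total loss = £570 + £456 + £543 = £1569.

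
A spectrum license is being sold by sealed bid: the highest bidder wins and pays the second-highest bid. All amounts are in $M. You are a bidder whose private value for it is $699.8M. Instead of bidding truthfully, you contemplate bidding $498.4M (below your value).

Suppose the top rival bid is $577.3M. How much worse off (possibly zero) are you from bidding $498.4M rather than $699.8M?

Bidding your value $699.8M: you win (since $699.8M > $577.3M) and pay $577.3M. Payoff $122.5M.
Bidding $498.4M: you lose. Payoff $0M.
The competing bid $577.3M lies between your shaded bid and your value, so underbidding forfeits an item you could have won at a profitable price.
Loss from deviating = $122.5M − ($0M) = $122.5M.
Truthful bidding weakly dominates here: raising your bid can only win items priced above your value, and lowering it can only forfeit items priced below.

$122.5M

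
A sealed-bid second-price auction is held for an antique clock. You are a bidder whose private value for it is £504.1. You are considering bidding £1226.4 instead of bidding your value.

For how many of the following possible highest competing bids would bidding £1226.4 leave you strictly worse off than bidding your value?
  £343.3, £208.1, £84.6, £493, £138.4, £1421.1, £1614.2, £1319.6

0

The deviation hurts exactly when the highest competing bid lies strictly between £504.1 and £1226.4 — overbidding then wins at a price above your value.
£343.3: below both → same outcome either way.
£208.1: below both → same outcome either way.
£84.6: below both → same outcome either way.
£493: below both → same outcome either way.
£138.4: below both → same outcome either way.
£1421.1: above both → same outcome either way.
£1614.2: above both → same outcome either way.
£1319.6: above both → same outcome either way.
Count: 0.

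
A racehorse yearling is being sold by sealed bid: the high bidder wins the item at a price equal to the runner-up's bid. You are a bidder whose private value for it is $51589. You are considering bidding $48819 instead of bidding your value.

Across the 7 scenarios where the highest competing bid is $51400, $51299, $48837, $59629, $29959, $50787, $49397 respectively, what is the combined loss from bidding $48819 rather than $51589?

The deviation costs you only when the competing bid falls strictly between $48819 and $51589; elsewhere both bids give the same outcome.
$51400: truthful payoff $189, deviation payoff $0 → loss $189.
$51299: truthful payoff $290, deviation payoff $0 → loss $290.
$48837: truthful payoff $2752, deviation payoff $0 → loss $2752.
$59629: outcomes coincide → loss $0.
$29959: outcomes coincide → loss $0.
$50787: truthful payoff $802, deviation payoff $0 → loss $802.
$49397: truthful payoff $2192, deviation payoff $0 → loss $2192.
Total loss = $189 + $290 + $2752 + $802 + $2192 = $6225.
In a second-price auction your bid sets only whether you win, not what you pay, so bidding your true value is weakly dominant.

$6225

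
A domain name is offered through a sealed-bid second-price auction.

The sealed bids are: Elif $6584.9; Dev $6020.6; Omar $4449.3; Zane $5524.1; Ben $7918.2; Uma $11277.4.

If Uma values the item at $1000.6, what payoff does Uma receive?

Highest bid: Uma at $11277.4, so Uma wins.
Second-highest bid: Ben at $7918.2 — that is the price the winner pays.
Uma's payoff = value − price = $1000.6 − $7918.2 = −$6917.6.

−$6917.6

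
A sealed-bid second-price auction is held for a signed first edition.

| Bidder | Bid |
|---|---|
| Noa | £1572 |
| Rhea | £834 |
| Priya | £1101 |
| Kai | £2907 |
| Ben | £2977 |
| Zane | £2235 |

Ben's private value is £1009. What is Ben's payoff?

Highest bid: Ben at £2977, so Ben wins.
Second-highest bid: Kai at £2907 — that is the price the winner pays.
Ben's payoff = value − price = £1009 − £2907 = −£1898.

−£1898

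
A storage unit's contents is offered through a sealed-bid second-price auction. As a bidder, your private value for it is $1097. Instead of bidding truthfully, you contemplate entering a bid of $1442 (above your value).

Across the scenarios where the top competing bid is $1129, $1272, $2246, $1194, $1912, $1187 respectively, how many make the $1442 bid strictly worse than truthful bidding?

The deviation hurts exactly when the highest competing bid lies strictly between $1097 and $1442 — overbidding then wins at a price above your value.
$1129: inside the interval → strictly worse (loss $32).
$1272: inside the interval → strictly worse (loss $175).
$2246: above both → same outcome either way.
$1194: inside the interval → strictly worse (loss $97).
$1912: above both → same outcome either way.
$1187: inside the interval → strictly worse (loss $90).
Count: 4.

4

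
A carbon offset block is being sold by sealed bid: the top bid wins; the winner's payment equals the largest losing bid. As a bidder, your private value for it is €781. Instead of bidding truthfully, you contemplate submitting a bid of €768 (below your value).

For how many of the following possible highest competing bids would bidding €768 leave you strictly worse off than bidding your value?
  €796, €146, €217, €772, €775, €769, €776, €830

4

The deviation hurts exactly when the highest competing bid lies strictly between €768 and €781 — underbidding then forfeits a profitable win.
€796: above both → same outcome either way.
€146: below both → same outcome either way.
€217: below both → same outcome either way.
€772: inside the interval → strictly worse (loss €9).
€775: inside the interval → strictly worse (loss €6).
€769: inside the interval → strictly worse (loss €12).
€776: inside the interval → strictly worse (loss €5).
€830: above both → same outcome either way.
Count: 4.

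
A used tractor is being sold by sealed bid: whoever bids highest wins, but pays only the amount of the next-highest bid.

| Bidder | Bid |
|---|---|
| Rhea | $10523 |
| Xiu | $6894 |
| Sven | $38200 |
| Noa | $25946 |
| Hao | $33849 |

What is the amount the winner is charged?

$33849

Highest bid: Sven at $38200, so Sven wins.
Second-highest bid: Hao at $33849 — that is the price the winner pays.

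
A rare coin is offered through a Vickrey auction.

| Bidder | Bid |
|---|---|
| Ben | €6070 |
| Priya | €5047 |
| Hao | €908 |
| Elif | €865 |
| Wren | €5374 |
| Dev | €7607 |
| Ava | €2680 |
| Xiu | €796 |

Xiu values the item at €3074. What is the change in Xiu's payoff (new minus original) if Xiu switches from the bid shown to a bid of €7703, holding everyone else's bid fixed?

The highest bid among the other bidders is €7607; Xiu's bid doesn't change that.
Original bid €796: Xiu is not highest (top rival bid is €7607); payoff €0.
Alternative bid €7703: Xiu is highest, pays the top rival bid €7607; payoff €3074 − €7607 = −€4533.
Change in payoff = −€4533 − (€0) = −€4533.

−€4533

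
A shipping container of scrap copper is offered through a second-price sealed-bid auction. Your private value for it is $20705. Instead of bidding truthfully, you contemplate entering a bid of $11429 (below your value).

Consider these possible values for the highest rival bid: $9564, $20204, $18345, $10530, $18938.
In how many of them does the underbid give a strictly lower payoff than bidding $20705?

The deviation hurts exactly when the highest competing bid lies strictly between $11429 and $20705 — underbidding then forfeits a profitable win.
$9564: below both → same outcome either way.
$20204: inside the interval → strictly worse (loss $501).
$18345: inside the interval → strictly worse (loss $2360).
$10530: below both → same outcome either way.
$18938: inside the interval → strictly worse (loss $1767).
Count: 3.

3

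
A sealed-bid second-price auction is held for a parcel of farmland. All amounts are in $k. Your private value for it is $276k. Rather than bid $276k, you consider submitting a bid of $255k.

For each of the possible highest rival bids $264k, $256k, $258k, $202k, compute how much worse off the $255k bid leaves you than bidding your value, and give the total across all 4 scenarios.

$50k

The deviation costs you only when the competing bid falls strictly between $255k and $276k; elsewhere both bids give the same outcome.
$264k: truthful payoff $12k, deviation payoff $0k → loss $12k.
$256k: truthful payoff $20k, deviation payoff $0k → loss $20k.
$258k: truthful payoff $18k, deviation payoff $0k → loss $18k.
$202k: outcomes coincide → loss $0k.
Total loss = $12k + $20k + $18k = $50k.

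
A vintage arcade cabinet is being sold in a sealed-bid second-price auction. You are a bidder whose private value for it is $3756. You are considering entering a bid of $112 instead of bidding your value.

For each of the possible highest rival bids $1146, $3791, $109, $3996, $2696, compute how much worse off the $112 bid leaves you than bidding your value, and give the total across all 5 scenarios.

The deviation costs you only when the competing bid falls strictly between $112 and $3756; elsewhere both bids give the same outcome.
$1146: truthful payoff $2610, deviation payoff $0 → loss $2610.
$3791: outcomes coincide → loss $0.
$109: outcomes coincide → loss $0.
$3996: outcomes coincide → loss $0.
$2696: truthful payoff $1060, deviation payoff $0 → loss $1060.
Total loss = $2610 + $1060 = $3670.

$3670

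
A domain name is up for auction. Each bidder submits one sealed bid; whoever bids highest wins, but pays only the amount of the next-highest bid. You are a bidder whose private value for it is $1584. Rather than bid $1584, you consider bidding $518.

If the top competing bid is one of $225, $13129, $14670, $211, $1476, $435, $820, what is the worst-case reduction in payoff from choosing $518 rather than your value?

$225: same outcome either way → loss $0.
$13129: same outcome either way → loss $0.
$14670: same outcome either way → loss $0.
$211: same outcome either way → loss $0.
$1476: truthful gives $108, deviation gives $0 → loss $108.
$435: same outcome either way → loss $0.
$820: truthful gives $764, deviation gives $0 → loss $764.
Maximum loss: $764.

$764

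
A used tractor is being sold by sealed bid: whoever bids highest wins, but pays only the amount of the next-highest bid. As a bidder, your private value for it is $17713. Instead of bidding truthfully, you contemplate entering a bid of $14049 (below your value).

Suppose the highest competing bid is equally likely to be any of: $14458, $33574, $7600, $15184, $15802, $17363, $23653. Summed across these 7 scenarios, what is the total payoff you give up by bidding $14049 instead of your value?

$8045

The deviation costs you only when the competing bid falls strictly between $14049 and $17713; elsewhere both bids give the same outcome.
$14458: truthful payoff $3255, deviation payoff $0 → loss $3255.
$33574: outcomes coincide → loss $0.
$7600: outcomes coincide → loss $0.
$15184: truthful payoff $2529, deviation payoff $0 → loss $2529.
$15802: truthful payoff $1911, deviation payoff $0 → loss $1911.
$17363: truthful payoff $350, deviation payoff $0 → loss $350.
$23653: outcomes coincide → loss $0.
Total loss = $3255 + $2529 + $1911 + $350 = $8045.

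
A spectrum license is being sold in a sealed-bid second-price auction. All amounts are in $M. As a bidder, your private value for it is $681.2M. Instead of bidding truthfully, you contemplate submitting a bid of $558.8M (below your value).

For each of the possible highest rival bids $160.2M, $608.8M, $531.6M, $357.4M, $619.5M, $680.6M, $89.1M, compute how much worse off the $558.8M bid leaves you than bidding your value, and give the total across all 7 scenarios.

$134.7M

The deviation costs you only when the competing bid falls strictly between $558.8M and $681.2M; elsewhere both bids give the same outcome.
$160.2M: outcomes coincide → loss $0M.
$608.8M: truthful payoff $72.4M, deviation payoff $0M → loss $72.4M.
$531.6M: outcomes coincide → loss $0M.
$357.4M: outcomes coincide → loss $0M.
$619.5M: truthful payoff $61.7M, deviation payoff $0M → loss $61.7M.
$680.6M: truthful payoff $0.6M, deviation payoff $0M → loss $0.6M.
$89.1M: outcomes coincide → loss $0M.
Total loss = $72.4M + $61.7M + $0.6M = $134.7M.
Truthful bidding weakly dominates here: raising your bid can only win items priced above your value, and lowering it can only forfeit items priced below.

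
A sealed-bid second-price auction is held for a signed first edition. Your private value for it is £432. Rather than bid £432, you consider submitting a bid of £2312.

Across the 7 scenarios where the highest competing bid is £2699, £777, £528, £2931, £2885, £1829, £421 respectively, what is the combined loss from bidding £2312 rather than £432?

The deviation costs you only when the competing bid falls strictly between £432 and £2312; elsewhere both bids give the same outcome.
£2699: outcomes coincide → loss £0.
£777: truthful payoff £0, deviation payoff −£345 → loss £345.
£528: truthful payoff £0, deviation payoff −£96 → loss £96.
£2931: outcomes coincide → loss £0.
£2885: outcomes coincide → loss £0.
£1829: truthful payoff £0, deviation payoff −£1397 → loss £1397.
£421: outcomes coincide → loss £0.
Total loss = £345 + £96 + £1397 = £1838.

£1838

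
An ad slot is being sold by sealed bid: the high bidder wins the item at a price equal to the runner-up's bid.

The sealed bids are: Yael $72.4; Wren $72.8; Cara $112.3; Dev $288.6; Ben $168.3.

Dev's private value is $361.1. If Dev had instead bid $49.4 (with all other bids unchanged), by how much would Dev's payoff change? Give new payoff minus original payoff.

−$192.8

The highest bid among the other bidders is $168.3; Dev's bid doesn't change that.
Original bid $288.6: Dev is highest, pays the top rival bid $168.3; payoff $361.1 − $168.3 = $192.8.
Alternative bid $49.4: Dev is not highest (top rival bid is $168.3); payoff $0.
Change in payoff = $0 − ($192.8) = −$192.8.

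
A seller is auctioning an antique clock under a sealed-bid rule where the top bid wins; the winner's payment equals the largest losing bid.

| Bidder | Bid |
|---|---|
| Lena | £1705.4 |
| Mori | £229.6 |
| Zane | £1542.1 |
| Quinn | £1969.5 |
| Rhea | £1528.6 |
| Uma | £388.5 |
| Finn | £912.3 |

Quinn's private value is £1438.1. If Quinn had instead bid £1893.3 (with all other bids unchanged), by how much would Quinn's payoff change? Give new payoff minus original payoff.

The highest bid among the other bidders is £1705.4; Quinn's bid doesn't change that.
Original bid £1969.5: Quinn is highest, pays the top rival bid £1705.4; payoff £1438.1 − £1705.4 = −£267.3.
Alternative bid £1893.3: Quinn is highest, pays the top rival bid £1705.4; payoff £1438.1 − £1705.4 = −£267.3.
Change in payoff = −£267.3 − (−£267.3) = £0.

£0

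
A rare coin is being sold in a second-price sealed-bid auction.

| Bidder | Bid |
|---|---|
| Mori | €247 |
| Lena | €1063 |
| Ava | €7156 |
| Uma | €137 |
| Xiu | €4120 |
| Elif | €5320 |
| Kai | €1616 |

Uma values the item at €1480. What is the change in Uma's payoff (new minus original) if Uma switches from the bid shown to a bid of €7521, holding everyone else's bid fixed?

−€5676

The highest bid among the other bidders is €7156; Uma's bid doesn't change that.
Original bid €137: Uma is not highest (top rival bid is €7156); payoff €0.
Alternative bid €7521: Uma is highest, pays the top rival bid €7156; payoff €1480 − €7156 = −€5676.
Change in payoff = −€5676 − (€0) = −€5676.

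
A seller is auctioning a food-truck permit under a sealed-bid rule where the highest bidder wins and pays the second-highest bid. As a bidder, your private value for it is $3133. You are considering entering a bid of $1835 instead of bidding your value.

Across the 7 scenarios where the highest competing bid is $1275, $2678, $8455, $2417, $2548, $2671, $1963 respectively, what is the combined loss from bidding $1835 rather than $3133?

$3388

The deviation costs you only when the competing bid falls strictly between $1835 and $3133; elsewhere both bids give the same outcome.
$1275: outcomes coincide → loss $0.
$2678: truthful payoff $455, deviation payoff $0 → loss $455.
$8455: outcomes coincide → loss $0.
$2417: truthful payoff $716, deviation payoff $0 → loss $716.
$2548: truthful payoff $585, deviation payoff $0 → loss $585.
$2671: truthful payoff $462, deviation payoff $0 → loss $462.
$1963: truthful payoff $1170, deviation payoff $0 → loss $1170.
Total loss = $455 + $716 + $585 + $462 + $1170 = $3388.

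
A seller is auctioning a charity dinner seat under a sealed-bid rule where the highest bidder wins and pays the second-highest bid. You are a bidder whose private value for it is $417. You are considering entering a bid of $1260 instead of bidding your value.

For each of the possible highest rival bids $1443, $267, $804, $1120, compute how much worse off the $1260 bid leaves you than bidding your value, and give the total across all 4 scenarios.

The deviation costs you only when the competing bid falls strictly between $417 and $1260; elsewhere both bids give the same outcome.
$1443: outcomes coincide → loss $0.
$267: outcomes coincide → loss $0.
$804: truthful payoff $0, deviation payoff −$387 → loss $387.
$1120: truthful payoff $0, deviation payoff −$703 → loss $703.
Total loss = $387 + $703 = $1090.

$1090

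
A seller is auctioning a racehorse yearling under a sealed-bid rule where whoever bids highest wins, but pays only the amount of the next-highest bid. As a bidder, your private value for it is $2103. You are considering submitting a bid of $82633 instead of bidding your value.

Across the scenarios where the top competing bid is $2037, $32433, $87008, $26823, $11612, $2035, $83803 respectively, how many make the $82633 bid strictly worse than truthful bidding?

3

The deviation hurts exactly when the highest competing bid lies strictly between $2103 and $82633 — overbidding then wins at a price above your value.
$2037: below both → same outcome either way.
$32433: inside the interval → strictly worse (loss $30330).
$87008: above both → same outcome either way.
$26823: inside the interval → strictly worse (loss $24720).
$11612: inside the interval → strictly worse (loss $9509).
$2035: below both → same outcome either way.
$83803: above both → same outcome either way.
Count: 3.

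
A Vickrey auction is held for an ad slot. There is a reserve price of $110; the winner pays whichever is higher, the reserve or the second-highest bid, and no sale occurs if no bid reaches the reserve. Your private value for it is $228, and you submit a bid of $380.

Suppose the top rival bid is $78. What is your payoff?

Your bid $380 is the highest and exceeds the reserve.
Price = max(second-highest bid, reserve) = max($78, $110) = $110.
Payoff = $228 − $110 = $118.

$118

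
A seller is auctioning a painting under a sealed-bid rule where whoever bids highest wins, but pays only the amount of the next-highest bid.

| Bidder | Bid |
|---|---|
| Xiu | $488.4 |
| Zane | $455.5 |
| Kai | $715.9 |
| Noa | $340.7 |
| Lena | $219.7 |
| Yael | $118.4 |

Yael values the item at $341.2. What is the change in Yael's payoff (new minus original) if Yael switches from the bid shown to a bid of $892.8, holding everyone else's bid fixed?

The highest bid among the other bidders is $715.9; Yael's bid doesn't change that.
Original bid $118.4: Yael is not highest (top rival bid is $715.9); payoff $0.
Alternative bid $892.8: Yael is highest, pays the top rival bid $715.9; payoff $341.2 − $715.9 = −$374.7.
Change in payoff = −$374.7 − ($0) = −$374.7.

−$374.7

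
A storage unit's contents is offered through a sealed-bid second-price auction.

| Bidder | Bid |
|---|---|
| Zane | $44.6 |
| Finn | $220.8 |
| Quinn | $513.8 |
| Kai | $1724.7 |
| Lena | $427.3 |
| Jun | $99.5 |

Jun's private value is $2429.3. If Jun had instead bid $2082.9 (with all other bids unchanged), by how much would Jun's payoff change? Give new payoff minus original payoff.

$704.6

The highest bid among the other bidders is $1724.7; Jun's bid doesn't change that.
Original bid $99.5: Jun is not highest (top rival bid is $1724.7); payoff $0.
Alternative bid $2082.9: Jun is highest, pays the top rival bid $1724.7; payoff $2429.3 − $1724.7 = $704.6.
Change in payoff = $704.6 − ($0) = $704.6.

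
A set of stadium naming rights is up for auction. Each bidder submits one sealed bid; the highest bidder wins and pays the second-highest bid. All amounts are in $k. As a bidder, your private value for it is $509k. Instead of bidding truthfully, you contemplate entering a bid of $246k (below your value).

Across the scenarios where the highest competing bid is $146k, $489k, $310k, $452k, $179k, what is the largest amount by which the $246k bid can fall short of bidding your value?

$146k: same outcome either way → loss $0k.
$489k: truthful gives $20k, deviation gives $0k → loss $20k.
$310k: truthful gives $199k, deviation gives $0k → loss $199k.
$452k: truthful gives $57k, deviation gives $0k → loss $57k.
$179k: same outcome either way → loss $0k.
Maximum loss: $199k.

$199k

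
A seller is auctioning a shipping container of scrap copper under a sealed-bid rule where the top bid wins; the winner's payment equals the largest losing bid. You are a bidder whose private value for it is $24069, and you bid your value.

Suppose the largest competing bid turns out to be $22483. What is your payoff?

Your bid $24069 exceeds the highest competing bid $22483, so you win.
In a second-price auction the winner pays the second-highest bid, $22483.
Payoff = value − price = $24069 − $22483 = $1586.

$1586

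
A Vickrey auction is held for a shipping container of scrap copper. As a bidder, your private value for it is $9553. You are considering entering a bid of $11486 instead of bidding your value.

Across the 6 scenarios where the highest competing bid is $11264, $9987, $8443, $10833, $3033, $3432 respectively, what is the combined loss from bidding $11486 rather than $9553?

The deviation costs you only when the competing bid falls strictly between $9553 and $11486; elsewhere both bids give the same outcome.
$11264: truthful payoff $0, deviation payoff −$1711 → loss $1711.
$9987: truthful payoff $0, deviation payoff −$434 → loss $434.
$8443: outcomes coincide → loss $0.
$10833: truthful payoff $0, deviation payoff −$1280 → loss $1280.
$3033: outcomes coincide → loss $0.
$3432: outcomes coincide → loss $0.
Total loss = $1711 + $434 + $1280 = $3425.
In a second-price auction your bid sets only whether you win, not what you pay, so bidding your true value is weakly dominant.

$3425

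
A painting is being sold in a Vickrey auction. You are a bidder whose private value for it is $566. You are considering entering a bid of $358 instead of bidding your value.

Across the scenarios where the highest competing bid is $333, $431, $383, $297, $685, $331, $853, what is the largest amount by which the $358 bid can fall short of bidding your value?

$183

$333: same outcome either way → loss $0.
$431: truthful gives $135, deviation gives $0 → loss $135.
$383: truthful gives $183, deviation gives $0 → loss $183.
$297: same outcome either way → loss $0.
$685: same outcome either way → loss $0.
$331: same outcome either way → loss $0.
$853: same outcome either way → loss $0.
Maximum loss: $183.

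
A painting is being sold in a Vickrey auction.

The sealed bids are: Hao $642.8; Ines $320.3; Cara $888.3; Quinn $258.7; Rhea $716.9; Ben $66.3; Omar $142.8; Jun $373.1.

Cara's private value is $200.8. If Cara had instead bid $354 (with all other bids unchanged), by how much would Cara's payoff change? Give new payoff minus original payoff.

$516.1

The highest bid among the other bidders is $716.9; Cara's bid doesn't change that.
Original bid $888.3: Cara is highest, pays the top rival bid $716.9; payoff $200.8 − $716.9 = −$516.1.
Alternative bid $354: Cara is not highest (top rival bid is $716.9); payoff $0.
Change in payoff = $0 − (−$516.1) = $516.1.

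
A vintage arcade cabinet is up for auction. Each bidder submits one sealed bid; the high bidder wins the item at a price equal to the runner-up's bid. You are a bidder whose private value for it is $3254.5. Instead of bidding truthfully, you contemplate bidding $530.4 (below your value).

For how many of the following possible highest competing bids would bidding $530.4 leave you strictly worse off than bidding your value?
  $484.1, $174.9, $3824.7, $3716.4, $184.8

0

The deviation hurts exactly when the highest competing bid lies strictly between $530.4 and $3254.5 — underbidding then forfeits a profitable win.
$484.1: below both → same outcome either way.
$174.9: below both → same outcome either way.
$3824.7: above both → same outcome either way.
$3716.4: above both → same outcome either way.
$184.8: below both → same outcome either way.
Count: 0.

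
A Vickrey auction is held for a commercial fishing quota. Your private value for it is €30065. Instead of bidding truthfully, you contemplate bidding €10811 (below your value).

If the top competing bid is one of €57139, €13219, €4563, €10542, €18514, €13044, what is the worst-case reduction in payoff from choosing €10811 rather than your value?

€17021

€57139: same outcome either way → loss €0.
€13219: truthful gives €16846, deviation gives €0 → loss €16846.
€4563: same outcome either way → loss €0.
€10542: same outcome either way → loss €0.
€18514: truthful gives €11551, deviation gives €0 → loss €11551.
€13044: truthful gives €17021, deviation gives €0 → loss €17021.
Maximum loss: €17021.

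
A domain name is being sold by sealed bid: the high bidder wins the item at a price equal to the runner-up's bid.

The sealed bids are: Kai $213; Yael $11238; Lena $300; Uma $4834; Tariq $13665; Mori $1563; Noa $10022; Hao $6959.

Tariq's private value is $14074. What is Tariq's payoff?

$2836

Highest bid: Tariq at $13665, so Tariq wins.
Second-highest bid: Yael at $11238 — that is the price the winner pays.
Tariq's payoff = value − price = $14074 − $11238 = $2836.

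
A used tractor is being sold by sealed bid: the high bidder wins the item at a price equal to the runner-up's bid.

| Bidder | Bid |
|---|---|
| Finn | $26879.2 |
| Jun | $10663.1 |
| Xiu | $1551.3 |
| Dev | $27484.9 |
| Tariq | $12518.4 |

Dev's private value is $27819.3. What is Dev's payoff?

$940.1

Highest bid: Dev at $27484.9, so Dev wins.
Second-highest bid: Finn at $26879.2 — that is the price the winner pays.
Dev's payoff = value − price = $27819.3 − $26879.2 = $940.1.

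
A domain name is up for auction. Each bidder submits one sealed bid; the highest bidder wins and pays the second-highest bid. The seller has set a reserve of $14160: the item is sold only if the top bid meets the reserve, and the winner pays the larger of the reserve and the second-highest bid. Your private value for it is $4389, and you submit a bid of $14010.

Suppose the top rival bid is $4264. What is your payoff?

$0

Your bid $14010 is the highest bid but falls below the reserve $14160, so the item goes unsold. Payoff $0.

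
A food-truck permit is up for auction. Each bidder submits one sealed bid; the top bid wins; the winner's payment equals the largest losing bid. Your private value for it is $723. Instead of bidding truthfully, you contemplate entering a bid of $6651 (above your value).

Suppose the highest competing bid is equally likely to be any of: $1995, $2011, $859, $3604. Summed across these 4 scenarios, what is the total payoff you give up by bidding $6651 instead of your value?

$5577

The deviation costs you only when the competing bid falls strictly between $723 and $6651; elsewhere both bids give the same outcome.
$1995: truthful payoff $0, deviation payoff −$1272 → loss $1272.
$2011: truthful payoff $0, deviation payoff −$1288 → loss $1288.
$859: truthful payoff $0, deviation payoff −$136 → loss $136.
$3604: truthful payoff $0, deviation payoff −$2881 → loss $2881.
Total loss = $1272 + $1288 + $136 + $2881 = $5577.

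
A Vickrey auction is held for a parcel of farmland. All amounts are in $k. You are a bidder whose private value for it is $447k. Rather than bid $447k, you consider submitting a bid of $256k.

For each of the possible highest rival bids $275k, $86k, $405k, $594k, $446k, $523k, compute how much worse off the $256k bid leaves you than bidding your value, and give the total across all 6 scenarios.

$215k

The deviation costs you only when the competing bid falls strictly between $256k and $447k; elsewhere both bids give the same outcome.
$275k: truthful payoff $172k, deviation payoff $0k → loss $172k.
$86k: outcomes coincide → loss $0k.
$405k: truthful payoff $42k, deviation payoff $0k → loss $42k.
$594k: outcomes coincide → loss $0k.
$446k: truthful payoff $1k, deviation payoff $0k → loss $1k.
$523k: outcomes coincide → loss $0k.
Total loss = $172k + $42k + $1k = $215k.
In a second-price auction your bid sets only whether you win, not what you pay, so bidding your true value is weakly dominant.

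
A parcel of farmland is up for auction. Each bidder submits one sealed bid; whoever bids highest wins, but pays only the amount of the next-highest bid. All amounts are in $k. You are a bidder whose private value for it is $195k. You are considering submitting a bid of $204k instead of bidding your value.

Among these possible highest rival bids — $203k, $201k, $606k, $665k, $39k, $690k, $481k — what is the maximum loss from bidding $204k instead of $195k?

$203k: truthful gives $0k, deviation gives −$8k → loss $8k.
$201k: truthful gives $0k, deviation gives −$6k → loss $6k.
$606k: same outcome either way → loss $0k.
$665k: same outcome either way → loss $0k.
$39k: same outcome either way → loss $0k.
$690k: same outcome either way → loss $0k.
$481k: same outcome either way → loss $0k.
Maximum loss: $8k.

$8k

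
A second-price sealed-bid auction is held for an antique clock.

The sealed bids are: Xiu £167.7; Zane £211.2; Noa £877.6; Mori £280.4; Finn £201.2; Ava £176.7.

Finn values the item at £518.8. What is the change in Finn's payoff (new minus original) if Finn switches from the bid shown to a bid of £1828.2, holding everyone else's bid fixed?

−£358.8

The highest bid among the other bidders is £877.6; Finn's bid doesn't change that.
Original bid £201.2: Finn is not highest (top rival bid is £877.6); payoff £0.
Alternative bid £1828.2: Finn is highest, pays the top rival bid £877.6; payoff £518.8 − £877.6 = −£358.8.
Change in payoff = −£358.8 − (£0) = −£358.8.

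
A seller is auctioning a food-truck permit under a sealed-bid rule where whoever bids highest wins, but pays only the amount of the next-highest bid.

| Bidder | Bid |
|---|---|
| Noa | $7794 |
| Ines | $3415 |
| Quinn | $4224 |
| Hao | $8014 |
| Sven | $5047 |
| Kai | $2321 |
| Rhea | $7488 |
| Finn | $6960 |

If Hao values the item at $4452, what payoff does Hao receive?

−$3342

Highest bid: Hao at $8014, so Hao wins.
Second-highest bid: Noa at $7794 — that is the price the winner pays.
Hao's payoff = value − price = $4452 − $7794 = −$3342.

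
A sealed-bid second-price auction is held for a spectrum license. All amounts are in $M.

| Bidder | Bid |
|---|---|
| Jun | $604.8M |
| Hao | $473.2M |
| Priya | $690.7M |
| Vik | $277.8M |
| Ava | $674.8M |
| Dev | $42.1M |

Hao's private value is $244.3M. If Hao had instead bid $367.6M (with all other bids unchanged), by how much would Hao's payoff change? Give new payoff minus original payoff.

$0M

The highest bid among the other bidders is $690.7M; Hao's bid doesn't change that.
Original bid $473.2M: Hao is not highest (top rival bid is $690.7M); payoff $0M.
Alternative bid $367.6M: Hao is not highest (top rival bid is $690.7M); payoff $0M.
Change in payoff = $0M − ($0M) = $0M.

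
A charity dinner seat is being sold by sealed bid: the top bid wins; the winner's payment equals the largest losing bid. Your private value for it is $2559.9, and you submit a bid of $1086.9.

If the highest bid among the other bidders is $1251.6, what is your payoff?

$0

Your bid $1086.9 is below the highest competing bid $1251.6, so you lose.
A losing bidder pays nothing and receives nothing: payoff = $0.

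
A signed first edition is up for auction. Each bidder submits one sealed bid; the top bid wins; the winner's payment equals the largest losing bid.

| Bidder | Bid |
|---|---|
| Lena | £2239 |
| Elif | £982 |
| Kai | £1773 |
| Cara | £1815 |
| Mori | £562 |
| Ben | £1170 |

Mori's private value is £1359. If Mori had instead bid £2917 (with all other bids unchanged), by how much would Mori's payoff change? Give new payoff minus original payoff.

The highest bid among the other bidders is £2239; Mori's bid doesn't change that.
Original bid £562: Mori is not highest (top rival bid is £2239); payoff £0.
Alternative bid £2917: Mori is highest, pays the top rival bid £2239; payoff £1359 − £2239 = −£880.
Change in payoff = −£880 − (£0) = −£880.

−£880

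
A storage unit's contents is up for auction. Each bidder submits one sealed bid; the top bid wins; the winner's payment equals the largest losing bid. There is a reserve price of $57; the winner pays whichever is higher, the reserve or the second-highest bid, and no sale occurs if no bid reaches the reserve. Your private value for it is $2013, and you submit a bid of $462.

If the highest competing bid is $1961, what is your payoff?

$0

Your bid $462 is below the highest competing bid $1961, so you lose. Payoff $0.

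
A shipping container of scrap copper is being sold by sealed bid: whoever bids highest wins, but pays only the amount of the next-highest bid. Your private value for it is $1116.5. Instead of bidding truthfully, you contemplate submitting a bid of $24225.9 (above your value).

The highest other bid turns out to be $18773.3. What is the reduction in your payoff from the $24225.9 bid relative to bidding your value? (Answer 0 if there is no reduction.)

Bidding your value $1116.5: you lose (since $1116.5 < $18773.3). Payoff $0.
Bidding $24225.9: you win and pay $18773.3. Payoff $1116.5 − $18773.3 = −$17656.8.
The competing bid $18773.3 lies between your value and your inflated bid, so overbidding wins an item priced above your value.
Loss from deviating = $0 − (−$17656.8) = $17656.8.
Truthful bidding weakly dominates here: raising your bid can only win items priced above your value, and lowering it can only forfeit items priced below.

$17656.8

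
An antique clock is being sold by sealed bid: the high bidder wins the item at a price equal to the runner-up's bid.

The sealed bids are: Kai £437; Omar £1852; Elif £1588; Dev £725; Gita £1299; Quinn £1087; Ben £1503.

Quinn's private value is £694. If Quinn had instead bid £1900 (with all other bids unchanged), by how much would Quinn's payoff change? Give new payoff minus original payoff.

−£1158

The highest bid among the other bidders is £1852; Quinn's bid doesn't change that.
Original bid £1087: Quinn is not highest (top rival bid is £1852); payoff £0.
Alternative bid £1900: Quinn is highest, pays the top rival bid £1852; payoff £694 − £1852 = −£1158.
Change in payoff = −£1158 − (£0) = −£1158.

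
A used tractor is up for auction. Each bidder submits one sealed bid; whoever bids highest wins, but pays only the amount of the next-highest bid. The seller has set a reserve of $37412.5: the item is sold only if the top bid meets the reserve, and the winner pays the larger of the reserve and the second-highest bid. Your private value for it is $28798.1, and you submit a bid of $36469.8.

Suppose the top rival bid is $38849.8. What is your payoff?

$0

Your bid $36469.8 is below the highest competing bid $38849.8, so you lose. Payoff $0.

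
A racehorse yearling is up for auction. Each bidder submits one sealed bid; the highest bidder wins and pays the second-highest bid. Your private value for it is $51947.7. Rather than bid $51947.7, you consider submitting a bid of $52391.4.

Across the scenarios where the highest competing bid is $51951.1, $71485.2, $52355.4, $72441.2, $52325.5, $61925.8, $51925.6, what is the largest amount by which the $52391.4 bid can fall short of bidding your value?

$407.7

$51951.1: truthful gives $0, deviation gives −$3.4 → loss $3.4.
$71485.2: same outcome either way → loss $0.
$52355.4: truthful gives $0, deviation gives −$407.7 → loss $407.7.
$72441.2: same outcome either way → loss $0.
$52325.5: truthful gives $0, deviation gives −$377.8 → loss $377.8.
$61925.8: same outcome either way → loss $0.
$51925.6: same outcome either way → loss $0.
Maximum loss: $407.7.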